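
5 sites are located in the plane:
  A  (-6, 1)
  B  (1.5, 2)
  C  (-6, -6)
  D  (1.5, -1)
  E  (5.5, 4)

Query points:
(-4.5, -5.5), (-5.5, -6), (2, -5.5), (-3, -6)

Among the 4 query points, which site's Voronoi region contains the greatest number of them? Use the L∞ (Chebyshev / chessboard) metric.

C

(-4.5, -5.5) — d to each: A:6.5, B:7.5, C:1.5, D:6, E:10 → nearest is C
(-5.5, -6) — d to each: A:7, B:8, C:0.5, D:7, E:11 → nearest is C
(2, -5.5) — d to each: A:8, B:7.5, C:8, D:4.5, E:9.5 → nearest is D
(-3, -6) — d to each: A:7, B:8, C:3, D:5, E:10 → nearest is C
Tally — C:3, D:1. C captures the most (3).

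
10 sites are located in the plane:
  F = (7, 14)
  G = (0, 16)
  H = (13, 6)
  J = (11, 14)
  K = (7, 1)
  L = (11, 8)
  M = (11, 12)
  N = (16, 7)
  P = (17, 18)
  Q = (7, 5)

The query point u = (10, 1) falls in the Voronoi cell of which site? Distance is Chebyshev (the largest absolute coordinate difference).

d(u,F) = max(3, 13) = 13
d(u,G) = max(10, 15) = 15
d(u,H) = max(3, 5) = 5
d(u,J) = max(1, 13) = 13
d(u,K) = max(3, 0) = 3
d(u,L) = max(1, 7) = 7
d(u,M) = max(1, 11) = 11
d(u,N) = max(6, 6) = 6
d(u,P) = max(7, 17) = 17
d(u,Q) = max(3, 4) = 4
K is nearest.

K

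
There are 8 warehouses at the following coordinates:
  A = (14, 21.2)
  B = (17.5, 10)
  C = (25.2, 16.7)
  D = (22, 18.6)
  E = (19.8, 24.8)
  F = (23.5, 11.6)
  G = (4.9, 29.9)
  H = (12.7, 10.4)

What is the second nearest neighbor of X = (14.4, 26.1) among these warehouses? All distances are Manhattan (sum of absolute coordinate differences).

E

d(X,A) = 0.4 + 4.9 = 5.3
d(X,B) = 3.1 + 16.1 = 19.2
d(X,C) = 10.8 + 9.4 = 20.2
d(X,D) = 7.6 + 7.5 = 15.1
d(X,E) = 5.4 + 1.3 = 6.7
d(X,F) = 9.1 + 14.5 = 23.6
d(X,G) = 9.5 + 3.8 = 13.3
d(X,H) = 1.7 + 15.7 = 17.4
Sorted ascending: A, E, G, … — the second-nearest is E.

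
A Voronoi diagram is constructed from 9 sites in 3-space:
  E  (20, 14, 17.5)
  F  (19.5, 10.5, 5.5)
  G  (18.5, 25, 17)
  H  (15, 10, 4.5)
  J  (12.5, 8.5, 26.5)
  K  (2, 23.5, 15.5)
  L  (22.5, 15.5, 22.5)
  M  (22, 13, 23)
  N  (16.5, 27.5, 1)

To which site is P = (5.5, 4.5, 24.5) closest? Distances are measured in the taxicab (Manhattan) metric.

J

d(P,E) = |5.5−20| + |4.5−14| + |24.5−17.5| = 14.5 + 9.5 + 7 = 31
d(P,F) = |5.5−19.5| + |4.5−10.5| + |24.5−5.5| = 14 + 6 + 19 = 39
d(P,G) = |5.5−18.5| + |4.5−25| + |24.5−17| = 13 + 20.5 + 7.5 = 41
d(P,H) = |5.5−15| + |4.5−10| + |24.5−4.5| = 9.5 + 5.5 + 20 = 35
d(P,J) = |5.5−12.5| + |4.5−8.5| + |24.5−26.5| = 7 + 4 + 2 = 13
d(P,K) = |5.5−2| + |4.5−23.5| + |24.5−15.5| = 3.5 + 19 + 9 = 31.5
d(P,L) = |5.5−22.5| + |4.5−15.5| + |24.5−22.5| = 17 + 11 + 2 = 30
d(P,M) = |5.5−22| + |4.5−13| + |24.5−23| = 16.5 + 8.5 + 1.5 = 26.5
d(P,N) = |5.5−16.5| + |4.5−27.5| + |24.5−1| = 11 + 23 + 23.5 = 57.5
Minimum is at J.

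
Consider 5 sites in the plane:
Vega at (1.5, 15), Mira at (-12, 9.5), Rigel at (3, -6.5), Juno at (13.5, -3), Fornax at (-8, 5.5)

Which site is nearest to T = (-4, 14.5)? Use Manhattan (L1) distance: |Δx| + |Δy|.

Vega

d(T, Vega) = 5.5 + 0.5 = 6
d(T, Mira) = 8 + 5 = 13
d(T, Rigel) = 7 + 21 = 28
d(T, Juno) = 17.5 + 17.5 = 35
d(T, Fornax) = 4 + 9 = 13
Vega is nearest.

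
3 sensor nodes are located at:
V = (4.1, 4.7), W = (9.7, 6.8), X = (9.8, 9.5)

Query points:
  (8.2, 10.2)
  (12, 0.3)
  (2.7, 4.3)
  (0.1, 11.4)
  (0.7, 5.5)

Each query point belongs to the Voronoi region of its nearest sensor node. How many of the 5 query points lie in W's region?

1

(8.2, 10.2) — d² to each: V:47.06, W:13.81, X:3.05 → nearest is X
(12, 0.3) — d² to each: V:81.77, W:47.54, X:89.48 → nearest is W
(2.7, 4.3) — d² to each: V:2.12, W:55.25, X:77.45 → nearest is V
(0.1, 11.4) — d² to each: V:60.89, W:113.32, X:97.7 → nearest is V
(0.7, 5.5) — d² to each: V:12.2, W:82.69, X:98.81 → nearest is V
1 of the 5 points has W as nearest.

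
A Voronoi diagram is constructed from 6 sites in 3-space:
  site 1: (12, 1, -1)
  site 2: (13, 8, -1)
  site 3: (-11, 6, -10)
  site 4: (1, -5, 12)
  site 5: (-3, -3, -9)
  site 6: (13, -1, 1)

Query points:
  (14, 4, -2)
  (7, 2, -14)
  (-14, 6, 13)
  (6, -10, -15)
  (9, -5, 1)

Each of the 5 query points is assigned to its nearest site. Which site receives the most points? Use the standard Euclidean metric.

(14, 4, -2) — d² to each: site 1:14, site 2:18, site 3:693, site 4:446, site 5:387, site 6:35 → nearest is site 1
(7, 2, -14) — d² to each: site 1:195, site 2:241, site 3:356, site 4:761, site 5:150, site 6:270 → nearest is site 5
(-14, 6, 13) — d² to each: site 1:897, site 2:929, site 3:538, site 4:347, site 5:686, site 6:922 → nearest is site 4
(6, -10, -15) — d² to each: site 1:353, site 2:569, site 3:570, site 4:779, site 5:166, site 6:386 → nearest is site 5
(9, -5, 1) — d² to each: site 1:49, site 2:189, site 3:642, site 4:185, site 5:248, site 6:32 → nearest is site 6
Tally — site 1:1, site 4:1, site 5:2, site 6:1. site 5 captures the most (2).

site 5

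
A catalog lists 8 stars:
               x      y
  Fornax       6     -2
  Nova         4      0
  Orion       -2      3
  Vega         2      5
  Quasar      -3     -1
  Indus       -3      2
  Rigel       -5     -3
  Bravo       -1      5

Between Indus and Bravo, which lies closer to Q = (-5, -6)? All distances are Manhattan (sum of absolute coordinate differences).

Indus

d(Q, Indus) = |-5−(-3)| + |-6−2| = 2 + 8 = 10
d(Q, Bravo) = |-5−(-1)| + |-6−5| = 4 + 11 = 15
10 < 15, so Indus is closer.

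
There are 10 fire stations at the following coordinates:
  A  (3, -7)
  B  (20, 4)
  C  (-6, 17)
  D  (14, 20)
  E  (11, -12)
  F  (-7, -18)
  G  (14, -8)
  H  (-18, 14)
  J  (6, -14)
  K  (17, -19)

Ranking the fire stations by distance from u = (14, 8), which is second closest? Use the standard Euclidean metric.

D

Since √ is increasing, it suffices to compare squared distances:
|uA|² = (14−3)² + (8−(-7))² = 121 + 225 = 346
|uB|² = (14−20)² + (8−4)² = 36 + 16 = 52
|uC|² = (14−(-6))² + (8−17)² = 400 + 81 = 481
|uD|² = (14−14)² + (8−20)² = 0 + 144 = 144
|uE|² = (14−11)² + (8−(-12))² = 9 + 400 = 409
|uF|² = (14−(-7))² + (8−(-18))² = 441 + 676 = 1117
|uG|² = (14−14)² + (8−(-8))² = 0 + 256 = 256
|uH|² = (14−(-18))² + (8−14)² = 1024 + 36 = 1060
|uJ|² = (14−6)² + (8−(-14))² = 64 + 484 = 548
|uK|² = (14−17)² + (8−(-19))² = 9 + 729 = 738
Sorted ascending: B, D, G, … — the second-nearest is D.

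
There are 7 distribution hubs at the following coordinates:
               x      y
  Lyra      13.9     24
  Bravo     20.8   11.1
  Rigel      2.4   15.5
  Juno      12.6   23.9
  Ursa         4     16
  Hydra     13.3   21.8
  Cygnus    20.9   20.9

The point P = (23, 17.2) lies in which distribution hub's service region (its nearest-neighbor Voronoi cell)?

Cygnus

Compare squared distances (the ordering matches that of the actual distances):
d²(P, Lyra) = (23−13.9)² + (17.2−24)² = 82.81 + 46.24 = 129.05
d²(P, Bravo) = (23−20.8)² + (17.2−11.1)² = 4.84 + 37.21 = 42.05
d²(P, Rigel) = (23−2.4)² + (17.2−15.5)² = 424.36 + 2.89 = 427.25
d²(P, Juno) = (23−12.6)² + (17.2−23.9)² = 108.16 + 44.89 = 153.05
d²(P, Ursa) = (23−4)² + (17.2−16)² = 361 + 1.44 = 362.44
d²(P, Hydra) = (23−13.3)² + (17.2−21.8)² = 94.09 + 21.16 = 115.25
d²(P, Cygnus) = (23−20.9)² + (17.2−20.9)² = 4.41 + 13.69 = 18.1
Cygnus is nearest.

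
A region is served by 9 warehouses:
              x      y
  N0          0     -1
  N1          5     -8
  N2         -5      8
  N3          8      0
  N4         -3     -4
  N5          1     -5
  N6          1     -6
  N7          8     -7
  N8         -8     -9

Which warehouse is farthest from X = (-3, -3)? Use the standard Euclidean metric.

N7

Since √ is increasing, it suffices to compare squared distances:
|XN0|² = 9 + 4 = 13
|XN1|² = 64 + 25 = 89
|XN2|² = 4 + 121 = 125
|XN3|² = 121 + 9 = 130
|XN4|² = 0 + 1 = 1
|XN5|² = 16 + 4 = 20
|XN6|² = 16 + 9 = 25
|XN7|² = 121 + 16 = 137
|XN8|² = 25 + 36 = 61
The largest is to N7.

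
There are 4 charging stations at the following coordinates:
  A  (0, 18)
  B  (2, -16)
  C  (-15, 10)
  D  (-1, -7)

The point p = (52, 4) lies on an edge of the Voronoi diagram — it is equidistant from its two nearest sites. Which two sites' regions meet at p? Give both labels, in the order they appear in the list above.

A and B

Squared distances from p to each site:
|pA|² = 2704 + 196 = 2900
|pB|² = 2500 + 400 = 2900
|pC|² = 4489 + 36 = 4525
|pD|² = 2809 + 121 = 2930
p is equidistant from A and B (both at squared distance 2900), and every other site is strictly farther — so p lies on the A–B Voronoi edge.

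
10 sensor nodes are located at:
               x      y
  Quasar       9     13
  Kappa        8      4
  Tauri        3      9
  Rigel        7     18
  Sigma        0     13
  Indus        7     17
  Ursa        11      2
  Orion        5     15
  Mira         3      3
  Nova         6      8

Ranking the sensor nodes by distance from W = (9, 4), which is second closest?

Since √ is increasing, it suffices to compare squared distances:
d²(W, Quasar) = 0 + 81 = 81
d²(W, Kappa) = 1 + 0 = 1
d²(W, Tauri) = 36 + 25 = 61
d²(W, Rigel) = 4 + 196 = 200
d²(W, Sigma) = 81 + 81 = 162
d²(W, Indus) = 4 + 169 = 173
d²(W, Ursa) = 4 + 4 = 8
d²(W, Orion) = 16 + 121 = 137
d²(W, Mira) = 36 + 1 = 37
d²(W, Nova) = 9 + 16 = 25
Sorted ascending: Kappa, Ursa, Nova, … — the second-nearest is Ursa.

Ursa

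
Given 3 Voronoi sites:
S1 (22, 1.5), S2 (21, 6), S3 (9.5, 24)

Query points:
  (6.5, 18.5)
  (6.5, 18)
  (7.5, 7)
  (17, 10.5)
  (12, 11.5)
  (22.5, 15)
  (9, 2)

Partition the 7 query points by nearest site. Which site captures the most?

S2

(6.5, 18.5) — d² to each: S1:529.25, S2:366.5, S3:39.25 → nearest is S3
(6.5, 18) — d² to each: S1:512.5, S2:354.25, S3:45 → nearest is S3
(7.5, 7) — d² to each: S1:240.5, S2:183.25, S3:293 → nearest is S2
(17, 10.5) — d² to each: S1:106, S2:36.25, S3:238.5 → nearest is S2
(12, 11.5) — d² to each: S1:200, S2:111.25, S3:162.5 → nearest is S2
(22.5, 15) — d² to each: S1:182.5, S2:83.25, S3:250 → nearest is S2
(9, 2) — d² to each: S1:169.25, S2:160, S3:484.25 → nearest is S2
Tally — S2:5, S3:2. S2 captures the most (5).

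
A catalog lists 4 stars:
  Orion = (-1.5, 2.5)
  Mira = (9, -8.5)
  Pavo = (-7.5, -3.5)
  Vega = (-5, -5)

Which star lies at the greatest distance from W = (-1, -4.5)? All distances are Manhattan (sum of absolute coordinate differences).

d(W, Orion) = |-1−(-1.5)| + |-4.5−2.5| = 0.5 + 7 = 7.5
d(W, Mira) = |-1−9| + |-4.5−(-8.5)| = 10 + 4 = 14
d(W, Pavo) = |-1−(-7.5)| + |-4.5−(-3.5)| = 6.5 + 1 = 7.5
d(W, Vega) = |-1−(-5)| + |-4.5−(-5)| = 4 + 0.5 = 4.5
The largest is to Mira.

Mira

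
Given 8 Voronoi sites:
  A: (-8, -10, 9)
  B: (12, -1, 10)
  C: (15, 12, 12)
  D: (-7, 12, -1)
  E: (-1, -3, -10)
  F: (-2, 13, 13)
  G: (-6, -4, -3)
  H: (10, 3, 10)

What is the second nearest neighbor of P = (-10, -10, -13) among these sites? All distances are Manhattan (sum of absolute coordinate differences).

G

d(P,A) = 2 + 0 + 22 = 24
d(P,B) = 22 + 9 + 23 = 54
d(P,C) = 25 + 22 + 25 = 72
d(P,D) = 3 + 22 + 12 = 37
d(P,E) = 9 + 7 + 3 = 19
d(P,F) = 8 + 23 + 26 = 57
d(P,G) = 4 + 6 + 10 = 20
d(P,H) = 20 + 13 + 23 = 56
Sorted ascending: E, G, A, … — the second-nearest is G.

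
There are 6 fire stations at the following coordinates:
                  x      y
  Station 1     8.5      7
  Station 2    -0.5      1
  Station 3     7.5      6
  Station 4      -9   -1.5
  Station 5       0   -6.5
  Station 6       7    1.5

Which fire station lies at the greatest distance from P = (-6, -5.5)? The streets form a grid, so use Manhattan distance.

d(P, Station 1) = |-6−8.5| + |-5.5−7| = 14.5 + 12.5 = 27
d(P, Station 2) = |-6−(-0.5)| + |-5.5−1| = 5.5 + 6.5 = 12
d(P, Station 3) = |-6−7.5| + |-5.5−6| = 13.5 + 11.5 = 25
d(P, Station 4) = |-6−(-9)| + |-5.5−(-1.5)| = 3 + 4 = 7
d(P, Station 5) = |-6−0| + |-5.5−(-6.5)| = 6 + 1 = 7
d(P, Station 6) = |-6−7| + |-5.5−1.5| = 13 + 7 = 20
The largest is to Station 1.

Station 1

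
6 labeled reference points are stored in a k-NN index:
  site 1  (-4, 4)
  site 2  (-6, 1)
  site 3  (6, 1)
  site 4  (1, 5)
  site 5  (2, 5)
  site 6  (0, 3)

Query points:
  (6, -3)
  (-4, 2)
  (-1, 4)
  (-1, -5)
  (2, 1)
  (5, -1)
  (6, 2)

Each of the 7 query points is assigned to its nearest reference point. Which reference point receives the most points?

(6, -3) — d² to each: site 1:149, site 2:160, site 3:16, site 4:89, site 5:80, site 6:72 → nearest is site 3
(-4, 2) — d² to each: site 1:4, site 2:5, site 3:101, site 4:34, site 5:45, site 6:17 → nearest is site 1
(-1, 4) — d² to each: site 1:9, site 2:34, site 3:58, site 4:5, site 5:10, site 6:2 → nearest is site 6
(-1, -5) — d² to each: site 1:90, site 2:61, site 3:85, site 4:104, site 5:109, site 6:65 → nearest is site 2
(2, 1) — d² to each: site 1:45, site 2:64, site 3:16, site 4:17, site 5:16, site 6:8 → nearest is site 6
(5, -1) — d² to each: site 1:106, site 2:125, site 3:5, site 4:52, site 5:45, site 6:41 → nearest is site 3
(6, 2) — d² to each: site 1:104, site 2:145, site 3:1, site 4:34, site 5:25, site 6:37 → nearest is site 3
Tally — site 1:1, site 2:1, site 3:3, site 6:2. site 3 captures the most (3).

site 3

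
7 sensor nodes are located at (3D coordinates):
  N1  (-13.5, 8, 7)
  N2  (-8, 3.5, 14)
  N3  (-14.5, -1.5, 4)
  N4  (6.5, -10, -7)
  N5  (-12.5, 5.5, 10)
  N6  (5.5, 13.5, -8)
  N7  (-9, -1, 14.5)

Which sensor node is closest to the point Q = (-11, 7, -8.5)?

N3

Compare squared distances (the ordering matches that of the actual distances):
|QN1|² = (-11−(-13.5))² + (7−8)² + (-8.5−7)² = 6.25 + 1 + 240.25 = 247.5
|QN2|² = (-11−(-8))² + (7−3.5)² + (-8.5−14)² = 9 + 12.25 + 506.25 = 527.5
|QN3|² = (-11−(-14.5))² + (7−(-1.5))² + (-8.5−4)² = 12.25 + 72.25 + 156.25 = 240.75
|QN4|² = (-11−6.5)² + (7−(-10))² + (-8.5−(-7))² = 306.25 + 289 + 2.25 = 597.5
|QN5|² = (-11−(-12.5))² + (7−5.5)² + (-8.5−10)² = 2.25 + 2.25 + 342.25 = 346.75
|QN6|² = (-11−5.5)² + (7−13.5)² + (-8.5−(-8))² = 272.25 + 42.25 + 0.25 = 314.75
|QN7|² = (-11−(-9))² + (7−(-1))² + (-8.5−14.5)² = 4 + 64 + 529 = 597
Minimum is at N3.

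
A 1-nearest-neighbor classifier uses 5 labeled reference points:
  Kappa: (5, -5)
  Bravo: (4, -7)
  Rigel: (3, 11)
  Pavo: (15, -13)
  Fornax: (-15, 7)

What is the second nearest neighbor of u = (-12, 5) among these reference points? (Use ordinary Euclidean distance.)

Rigel

Since √ is increasing, it suffices to compare squared distances:
d²(u, Kappa) = (-12−5)² + (5−(-5))² = 289 + 100 = 389
d²(u, Bravo) = (-12−4)² + (5−(-7))² = 256 + 144 = 400
d²(u, Rigel) = (-12−3)² + (5−11)² = 225 + 36 = 261
d²(u, Pavo) = (-12−15)² + (5−(-13))² = 729 + 324 = 1053
d²(u, Fornax) = (-12−(-15))² + (5−7)² = 9 + 4 = 13
Sorted ascending: Fornax, Rigel, Kappa, … — the second-nearest is Rigel.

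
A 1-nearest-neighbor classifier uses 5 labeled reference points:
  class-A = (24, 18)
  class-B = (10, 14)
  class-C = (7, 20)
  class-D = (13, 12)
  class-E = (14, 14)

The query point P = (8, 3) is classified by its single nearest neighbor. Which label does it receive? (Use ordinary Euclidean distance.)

Compare squared distances (the ordering matches that of the actual distances):
d²(P, class-A) = (8−24)² + (3−18)² = 256 + 225 = 481
d²(P, class-B) = (8−10)² + (3−14)² = 4 + 121 = 125
d²(P, class-C) = (8−7)² + (3−20)² = 1 + 289 = 290
d²(P, class-D) = (8−13)² + (3−12)² = 25 + 81 = 106
d²(P, class-E) = (8−14)² + (3−14)² = 36 + 121 = 157
Minimum is at class-D.

class-D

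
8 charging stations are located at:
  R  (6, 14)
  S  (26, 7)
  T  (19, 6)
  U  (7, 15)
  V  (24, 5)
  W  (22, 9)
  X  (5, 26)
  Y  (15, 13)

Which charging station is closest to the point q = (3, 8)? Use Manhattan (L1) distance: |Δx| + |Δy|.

d(q,R) = |3−6| + |8−14| = 3 + 6 = 9
d(q,S) = |3−26| + |8−7| = 23 + 1 = 24
d(q,T) = |3−19| + |8−6| = 16 + 2 = 18
d(q,U) = |3−7| + |8−15| = 4 + 7 = 11
d(q,V) = |3−24| + |8−5| = 21 + 3 = 24
d(q,W) = |3−22| + |8−9| = 19 + 1 = 20
d(q,X) = |3−5| + |8−26| = 2 + 18 = 20
d(q,Y) = |3−15| + |8−13| = 12 + 5 = 17
The smallest is to R, so q lies in the Voronoi region of R.

R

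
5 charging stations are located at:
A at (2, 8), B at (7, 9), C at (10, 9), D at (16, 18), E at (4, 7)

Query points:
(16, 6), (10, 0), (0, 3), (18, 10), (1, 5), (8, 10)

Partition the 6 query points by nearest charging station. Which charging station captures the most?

(16, 6) — d² to each: A:200, B:90, C:45, D:144, E:145 → nearest is C
(10, 0) — d² to each: A:128, B:90, C:81, D:360, E:85 → nearest is C
(0, 3) — d² to each: A:29, B:85, C:136, D:481, E:32 → nearest is A
(18, 10) — d² to each: A:260, B:122, C:65, D:68, E:205 → nearest is C
(1, 5) — d² to each: A:10, B:52, C:97, D:394, E:13 → nearest is A
(8, 10) — d² to each: A:40, B:2, C:5, D:128, E:25 → nearest is B
Tally — A:2, B:1, C:3. C captures the most (3).

C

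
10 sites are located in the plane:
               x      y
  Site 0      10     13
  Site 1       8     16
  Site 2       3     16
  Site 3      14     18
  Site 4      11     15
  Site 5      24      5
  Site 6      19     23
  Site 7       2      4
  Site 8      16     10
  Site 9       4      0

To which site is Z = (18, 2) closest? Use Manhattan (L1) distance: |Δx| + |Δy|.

d(Z, Site 0) = 8 + 11 = 19
d(Z, Site 1) = 10 + 14 = 24
d(Z, Site 2) = 15 + 14 = 29
d(Z, Site 3) = 4 + 16 = 20
d(Z, Site 4) = 7 + 13 = 20
d(Z, Site 5) = 6 + 3 = 9
d(Z, Site 6) = 1 + 21 = 22
d(Z, Site 7) = 16 + 2 = 18
d(Z, Site 8) = 2 + 8 = 10
d(Z, Site 9) = 14 + 2 = 16
Minimum is at Site 5.

Site 5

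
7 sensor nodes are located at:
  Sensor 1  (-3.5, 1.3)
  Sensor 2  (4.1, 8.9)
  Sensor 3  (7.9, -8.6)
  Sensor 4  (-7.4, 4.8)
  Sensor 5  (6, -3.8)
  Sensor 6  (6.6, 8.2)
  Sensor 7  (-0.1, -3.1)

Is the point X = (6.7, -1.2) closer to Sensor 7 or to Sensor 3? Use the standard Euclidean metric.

Compare squared distances:
d²(X, Sensor 7) = (6.7−(-0.1))² + (-1.2−(-3.1))² = 46.24 + 3.61 = 49.85
d²(X, Sensor 3) = (6.7−7.9)² + (-1.2−(-8.6))² = 1.44 + 54.76 = 56.2
49.85 < 56.2, so Sensor 7 is closer.

Sensor 7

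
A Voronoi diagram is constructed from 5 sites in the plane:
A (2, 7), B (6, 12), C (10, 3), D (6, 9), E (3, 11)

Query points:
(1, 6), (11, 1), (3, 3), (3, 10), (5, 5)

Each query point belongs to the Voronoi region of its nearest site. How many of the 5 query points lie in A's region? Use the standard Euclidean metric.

(1, 6) — d² to each: A:2, B:61, C:90, D:34, E:29 → nearest is A
(11, 1) — d² to each: A:117, B:146, C:5, D:89, E:164 → nearest is C
(3, 3) — d² to each: A:17, B:90, C:49, D:45, E:64 → nearest is A
(3, 10) — d² to each: A:10, B:13, C:98, D:10, E:1 → nearest is E
(5, 5) — d² to each: A:13, B:50, C:29, D:17, E:40 → nearest is A
3 of the 5 points have A as nearest.

3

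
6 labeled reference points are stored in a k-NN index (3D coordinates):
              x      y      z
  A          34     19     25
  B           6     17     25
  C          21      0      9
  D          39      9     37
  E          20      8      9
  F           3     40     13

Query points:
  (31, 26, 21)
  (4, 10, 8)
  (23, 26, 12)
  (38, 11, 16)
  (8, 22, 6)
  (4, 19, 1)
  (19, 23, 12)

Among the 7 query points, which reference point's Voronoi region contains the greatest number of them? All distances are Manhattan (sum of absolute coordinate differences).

E

(31, 26, 21) — d to each: A:14, B:38, C:48, D:41, E:41, F:50 → nearest is A
(4, 10, 8) — d to each: A:56, B:26, C:28, D:65, E:19, F:36 → nearest is E
(23, 26, 12) — d to each: A:31, B:39, C:31, D:58, E:24, F:35 → nearest is E
(38, 11, 16) — d to each: A:21, B:47, C:35, D:24, E:28, F:67 → nearest is A
(8, 22, 6) — d to each: A:48, B:26, C:38, D:75, E:29, F:30 → nearest is B
(4, 19, 1) — d to each: A:54, B:28, C:44, D:81, E:35, F:34 → nearest is B
(19, 23, 12) — d to each: A:32, B:32, C:28, D:59, E:19, F:34 → nearest is E
Tally — A:2, B:2, E:3. E captures the most (3).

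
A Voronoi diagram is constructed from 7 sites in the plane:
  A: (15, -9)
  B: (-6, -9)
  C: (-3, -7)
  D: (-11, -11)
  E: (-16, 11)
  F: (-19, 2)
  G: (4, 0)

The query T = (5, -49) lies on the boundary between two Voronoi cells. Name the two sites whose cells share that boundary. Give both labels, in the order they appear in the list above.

A and D

Squared distances from T to each site:
|TA|² = (5−15)² + (-49−(-9))² = 100 + 1600 = 1700
|TB|² = (5−(-6))² + (-49−(-9))² = 121 + 1600 = 1721
|TC|² = (5−(-3))² + (-49−(-7))² = 64 + 1764 = 1828
|TD|² = (5−(-11))² + (-49−(-11))² = 256 + 1444 = 1700
|TE|² = (5−(-16))² + (-49−11)² = 441 + 3600 = 4041
|TF|² = (5−(-19))² + (-49−2)² = 576 + 2601 = 3177
|TG|² = (5−4)² + (-49−0)² = 1 + 2401 = 2402
T is equidistant from A and D (both at squared distance 1700), and every other site is strictly farther — so T lies on the A–D Voronoi edge.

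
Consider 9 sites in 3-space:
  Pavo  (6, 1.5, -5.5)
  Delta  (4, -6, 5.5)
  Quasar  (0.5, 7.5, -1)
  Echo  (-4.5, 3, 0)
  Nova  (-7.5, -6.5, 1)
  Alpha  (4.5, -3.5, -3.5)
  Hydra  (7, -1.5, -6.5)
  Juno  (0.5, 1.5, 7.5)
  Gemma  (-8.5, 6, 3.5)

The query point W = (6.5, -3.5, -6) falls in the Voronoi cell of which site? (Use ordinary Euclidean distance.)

Hydra

Squared Euclidean distances:
d²(W, Pavo) = 0.25 + 25 + 0.25 = 25.5
d²(W, Delta) = 6.25 + 6.25 + 132.25 = 144.75
d²(W, Quasar) = 36 + 121 + 25 = 182
d²(W, Echo) = 121 + 42.25 + 36 = 199.25
d²(W, Nova) = 196 + 9 + 49 = 254
d²(W, Alpha) = 4 + 0 + 6.25 = 10.25
d²(W, Hydra) = 0.25 + 4 + 0.25 = 4.5
d²(W, Juno) = 36 + 25 + 182.25 = 243.25
d²(W, Gemma) = 225 + 90.25 + 90.25 = 405.5
The smallest is to Hydra, so W lies in the Voronoi region of Hydra.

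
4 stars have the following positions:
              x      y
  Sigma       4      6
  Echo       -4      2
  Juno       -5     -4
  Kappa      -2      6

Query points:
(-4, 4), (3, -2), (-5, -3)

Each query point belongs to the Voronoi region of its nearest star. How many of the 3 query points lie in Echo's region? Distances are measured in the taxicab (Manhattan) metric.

(-4, 4) — d to each: Sigma:10, Echo:2, Juno:9, Kappa:4 → nearest is Echo
(3, -2) — d to each: Sigma:9, Echo:11, Juno:10, Kappa:13 → nearest is Sigma
(-5, -3) — d to each: Sigma:18, Echo:6, Juno:1, Kappa:12 → nearest is Juno
1 of the 3 points has Echo as nearest.

1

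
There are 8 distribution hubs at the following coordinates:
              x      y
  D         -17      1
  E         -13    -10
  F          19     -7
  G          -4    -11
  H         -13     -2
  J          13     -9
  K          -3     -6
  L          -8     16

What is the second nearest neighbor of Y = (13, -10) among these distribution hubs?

F

Squared Euclidean distances:
|YD|² = 900 + 121 = 1021
|YE|² = 676 + 0 = 676
|YF|² = 36 + 9 = 45
|YG|² = 289 + 1 = 290
|YH|² = 676 + 64 = 740
|YJ|² = 0 + 1 = 1
|YK|² = 256 + 16 = 272
|YL|² = 441 + 676 = 1117
Sorted ascending: J, F, K, … — the second-nearest is F.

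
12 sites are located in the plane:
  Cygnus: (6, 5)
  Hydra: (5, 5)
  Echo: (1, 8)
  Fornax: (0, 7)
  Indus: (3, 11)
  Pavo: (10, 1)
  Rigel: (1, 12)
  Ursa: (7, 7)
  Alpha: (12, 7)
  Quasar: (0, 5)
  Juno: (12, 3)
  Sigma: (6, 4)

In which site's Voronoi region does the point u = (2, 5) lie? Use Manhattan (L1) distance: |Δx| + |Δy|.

d(u, Cygnus) = 4 + 0 = 4
d(u, Hydra) = 3 + 0 = 3
d(u, Echo) = 1 + 3 = 4
d(u, Fornax) = 2 + 2 = 4
d(u, Indus) = 1 + 6 = 7
d(u, Pavo) = 8 + 4 = 12
d(u, Rigel) = 1 + 7 = 8
d(u, Ursa) = 5 + 2 = 7
d(u, Alpha) = 10 + 2 = 12
d(u, Quasar) = 2 + 0 = 2
d(u, Juno) = 10 + 2 = 12
d(u, Sigma) = 4 + 1 = 5
The smallest is to Quasar, so u lies in the Voronoi region of Quasar.

Quasar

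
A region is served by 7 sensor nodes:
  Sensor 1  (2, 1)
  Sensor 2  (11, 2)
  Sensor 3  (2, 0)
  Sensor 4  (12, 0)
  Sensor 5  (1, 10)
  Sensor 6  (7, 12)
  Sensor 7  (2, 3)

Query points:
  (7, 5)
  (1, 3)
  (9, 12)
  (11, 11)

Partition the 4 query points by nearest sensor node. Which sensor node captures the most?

(7, 5) — d² to each: Sensor 1:41, Sensor 2:25, Sensor 3:50, Sensor 4:50, Sensor 5:61, Sensor 6:49, Sensor 7:29 → nearest is Sensor 2
(1, 3) — d² to each: Sensor 1:5, Sensor 2:101, Sensor 3:10, Sensor 4:130, Sensor 5:49, Sensor 6:117, Sensor 7:1 → nearest is Sensor 7
(9, 12) — d² to each: Sensor 1:170, Sensor 2:104, Sensor 3:193, Sensor 4:153, Sensor 5:68, Sensor 6:4, Sensor 7:130 → nearest is Sensor 6
(11, 11) — d² to each: Sensor 1:181, Sensor 2:81, Sensor 3:202, Sensor 4:122, Sensor 5:101, Sensor 6:17, Sensor 7:145 → nearest is Sensor 6
Tally — Sensor 2:1, Sensor 6:2, Sensor 7:1. Sensor 6 captures the most (2).

Sensor 6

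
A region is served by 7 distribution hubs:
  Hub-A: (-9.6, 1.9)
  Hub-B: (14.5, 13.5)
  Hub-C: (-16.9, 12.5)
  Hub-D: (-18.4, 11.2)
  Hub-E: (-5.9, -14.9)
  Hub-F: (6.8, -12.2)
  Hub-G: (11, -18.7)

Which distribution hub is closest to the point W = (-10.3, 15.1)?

Since √ is increasing, it suffices to compare squared distances:
d²(W, Hub-A) = (-10.3−(-9.6))² + (15.1−1.9)² = 0.49 + 174.24 = 174.73
d²(W, Hub-B) = (-10.3−14.5)² + (15.1−13.5)² = 615.04 + 2.56 = 617.6
d²(W, Hub-C) = (-10.3−(-16.9))² + (15.1−12.5)² = 43.56 + 6.76 = 50.32
d²(W, Hub-D) = (-10.3−(-18.4))² + (15.1−11.2)² = 65.61 + 15.21 = 80.82
d²(W, Hub-E) = (-10.3−(-5.9))² + (15.1−(-14.9))² = 19.36 + 900 = 919.36
d²(W, Hub-F) = (-10.3−6.8)² + (15.1−(-12.2))² = 292.41 + 745.29 = 1037.7
d²(W, Hub-G) = (-10.3−11)² + (15.1−(-18.7))² = 453.69 + 1142.44 = 1596.13
Minimum is at Hub-C.

Hub-C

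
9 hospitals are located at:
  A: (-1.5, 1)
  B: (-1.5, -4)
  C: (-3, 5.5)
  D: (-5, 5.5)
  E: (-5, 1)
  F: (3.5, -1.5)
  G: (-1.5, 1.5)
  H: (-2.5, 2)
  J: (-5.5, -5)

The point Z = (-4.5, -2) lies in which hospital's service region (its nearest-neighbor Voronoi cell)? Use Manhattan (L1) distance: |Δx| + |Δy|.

E

d(Z,A) = 3 + 3 = 6
d(Z,B) = 3 + 2 = 5
d(Z,C) = 1.5 + 7.5 = 9
d(Z,D) = 0.5 + 7.5 = 8
d(Z,E) = 0.5 + 3 = 3.5
d(Z,F) = 8 + 0.5 = 8.5
d(Z,G) = 3 + 3.5 = 6.5
d(Z,H) = 2 + 4 = 6
d(Z,J) = 1 + 3 = 4
The smallest is to E, so Z lies in the Voronoi region of E.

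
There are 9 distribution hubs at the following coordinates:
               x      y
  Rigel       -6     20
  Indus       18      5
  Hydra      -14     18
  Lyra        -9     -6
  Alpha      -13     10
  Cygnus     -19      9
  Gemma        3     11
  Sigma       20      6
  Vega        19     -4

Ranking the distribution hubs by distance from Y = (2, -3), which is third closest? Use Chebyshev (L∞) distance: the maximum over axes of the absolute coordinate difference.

Alpha

d(Y, Rigel) = max(8, 23) = 23
d(Y, Indus) = max(16, 8) = 16
d(Y, Hydra) = max(16, 21) = 21
d(Y, Lyra) = max(11, 3) = 11
d(Y, Alpha) = max(15, 13) = 15
d(Y, Cygnus) = max(21, 12) = 21
d(Y, Gemma) = max(1, 14) = 14
d(Y, Sigma) = max(18, 9) = 18
d(Y, Vega) = max(17, 1) = 17
Sorted ascending: Lyra, Gemma, Alpha, Indus, … — the third-nearest is Alpha.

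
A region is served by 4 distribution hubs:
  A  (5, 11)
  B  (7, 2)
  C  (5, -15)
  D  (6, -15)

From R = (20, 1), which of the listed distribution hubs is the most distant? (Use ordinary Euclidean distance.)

Since √ is increasing, it suffices to compare squared distances:
|RA|² = (20−5)² + (1−11)² = 225 + 100 = 325
|RB|² = (20−7)² + (1−2)² = 169 + 1 = 170
|RC|² = (20−5)² + (1−(-15))² = 225 + 256 = 481
|RD|² = (20−6)² + (1−(-15))² = 196 + 256 = 452
The largest is to C.

C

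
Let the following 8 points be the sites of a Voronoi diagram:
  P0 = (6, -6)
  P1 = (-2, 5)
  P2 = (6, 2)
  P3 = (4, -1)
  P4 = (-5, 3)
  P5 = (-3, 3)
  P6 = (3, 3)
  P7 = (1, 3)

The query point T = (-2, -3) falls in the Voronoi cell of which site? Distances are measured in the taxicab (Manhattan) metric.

P5

d(T,P0) = |-2−6| + |-3−(-6)| = 8 + 3 = 11
d(T,P1) = |-2−(-2)| + |-3−5| = 0 + 8 = 8
d(T,P2) = |-2−6| + |-3−2| = 8 + 5 = 13
d(T,P3) = |-2−4| + |-3−(-1)| = 6 + 2 = 8
d(T,P4) = |-2−(-5)| + |-3−3| = 3 + 6 = 9
d(T,P5) = |-2−(-3)| + |-3−3| = 1 + 6 = 7
d(T,P6) = |-2−3| + |-3−3| = 5 + 6 = 11
d(T,P7) = |-2−1| + |-3−3| = 3 + 6 = 9
Minimum is at P5.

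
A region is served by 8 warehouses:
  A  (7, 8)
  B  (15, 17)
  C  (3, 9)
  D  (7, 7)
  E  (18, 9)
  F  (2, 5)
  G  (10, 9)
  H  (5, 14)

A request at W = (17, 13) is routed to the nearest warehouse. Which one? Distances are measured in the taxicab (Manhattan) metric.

E

d(W,A) = 10 + 5 = 15
d(W,B) = 2 + 4 = 6
d(W,C) = 14 + 4 = 18
d(W,D) = 10 + 6 = 16
d(W,E) = 1 + 4 = 5
d(W,F) = 15 + 8 = 23
d(W,G) = 7 + 4 = 11
d(W,H) = 12 + 1 = 13
The smallest is to E, so W lies in the Voronoi region of E.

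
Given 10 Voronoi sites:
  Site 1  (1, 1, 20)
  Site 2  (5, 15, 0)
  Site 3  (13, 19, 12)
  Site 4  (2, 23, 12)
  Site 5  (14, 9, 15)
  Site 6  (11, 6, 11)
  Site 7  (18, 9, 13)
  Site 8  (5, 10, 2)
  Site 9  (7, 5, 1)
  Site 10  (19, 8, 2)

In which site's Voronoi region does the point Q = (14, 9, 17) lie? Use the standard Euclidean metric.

Site 5

Squared Euclidean distances:
d²(Q, Site 1) = 169 + 64 + 9 = 242
d²(Q, Site 2) = 81 + 36 + 289 = 406
d²(Q, Site 3) = 1 + 100 + 25 = 126
d²(Q, Site 4) = 144 + 196 + 25 = 365
d²(Q, Site 5) = 0 + 0 + 4 = 4
d²(Q, Site 6) = 9 + 9 + 36 = 54
d²(Q, Site 7) = 16 + 0 + 16 = 32
d²(Q, Site 8) = 81 + 1 + 225 = 307
d²(Q, Site 9) = 49 + 16 + 256 = 321
d²(Q, Site 10) = 25 + 1 + 225 = 251
Minimum is at Site 5.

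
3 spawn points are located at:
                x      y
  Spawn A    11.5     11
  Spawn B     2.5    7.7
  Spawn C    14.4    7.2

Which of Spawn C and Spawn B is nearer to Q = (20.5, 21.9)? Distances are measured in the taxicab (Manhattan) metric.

d(Q, Spawn C) = |20.5−14.4| + |21.9−7.2| = 6.1 + 14.7 = 20.8
d(Q, Spawn B) = |20.5−2.5| + |21.9−7.7| = 18 + 14.2 = 32.2
20.8 < 32.2, so Spawn C is closer.

Spawn C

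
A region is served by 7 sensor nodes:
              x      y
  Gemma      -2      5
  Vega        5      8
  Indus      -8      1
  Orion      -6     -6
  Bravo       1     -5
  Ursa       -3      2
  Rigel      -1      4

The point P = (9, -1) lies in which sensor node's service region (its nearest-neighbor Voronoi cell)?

Bravo

Squared Euclidean distances:
d²(P, Gemma) = (9−(-2))² + (-1−5)² = 121 + 36 = 157
d²(P, Vega) = (9−5)² + (-1−8)² = 16 + 81 = 97
d²(P, Indus) = (9−(-8))² + (-1−1)² = 289 + 4 = 293
d²(P, Orion) = (9−(-6))² + (-1−(-6))² = 225 + 25 = 250
d²(P, Bravo) = (9−1)² + (-1−(-5))² = 64 + 16 = 80
d²(P, Ursa) = (9−(-3))² + (-1−2)² = 144 + 9 = 153
d²(P, Rigel) = (9−(-1))² + (-1−4)² = 100 + 25 = 125
The smallest is to Bravo, so P lies in the Voronoi region of Bravo.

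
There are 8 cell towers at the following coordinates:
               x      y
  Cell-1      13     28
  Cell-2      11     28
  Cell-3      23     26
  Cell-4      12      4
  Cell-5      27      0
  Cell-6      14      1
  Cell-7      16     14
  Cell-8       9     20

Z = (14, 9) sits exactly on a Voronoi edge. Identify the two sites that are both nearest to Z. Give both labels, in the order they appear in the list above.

Squared distances from Z to each site:
d²(Z, Cell-1) = (14−13)² + (9−28)² = 1 + 361 = 362
d²(Z, Cell-2) = (14−11)² + (9−28)² = 9 + 361 = 370
d²(Z, Cell-3) = (14−23)² + (9−26)² = 81 + 289 = 370
d²(Z, Cell-4) = (14−12)² + (9−4)² = 4 + 25 = 29
d²(Z, Cell-5) = (14−27)² + (9−0)² = 169 + 81 = 250
d²(Z, Cell-6) = (14−14)² + (9−1)² = 0 + 64 = 64
d²(Z, Cell-7) = (14−16)² + (9−14)² = 4 + 25 = 29
d²(Z, Cell-8) = (14−9)² + (9−20)² = 25 + 121 = 146
Z is equidistant from Cell-4 and Cell-7 (both at squared distance 29), and every other site is strictly farther — so Z lies on the Cell-4–Cell-7 Voronoi edge.

Cell-4 and Cell-7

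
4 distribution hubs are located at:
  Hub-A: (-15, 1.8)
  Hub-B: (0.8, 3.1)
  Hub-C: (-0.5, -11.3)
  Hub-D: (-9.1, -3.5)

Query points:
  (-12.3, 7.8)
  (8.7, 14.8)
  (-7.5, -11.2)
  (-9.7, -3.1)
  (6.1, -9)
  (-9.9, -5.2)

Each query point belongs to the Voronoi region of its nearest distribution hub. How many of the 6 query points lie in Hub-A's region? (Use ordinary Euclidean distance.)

1

(-12.3, 7.8) — d² to each: Hub-A:43.29, Hub-B:193.7, Hub-C:504.05, Hub-D:137.93 → nearest is Hub-A
(8.7, 14.8) — d² to each: Hub-A:730.69, Hub-B:199.3, Hub-C:765.85, Hub-D:651.73 → nearest is Hub-B
(-7.5, -11.2) — d² to each: Hub-A:225.25, Hub-B:273.38, Hub-C:49.01, Hub-D:61.85 → nearest is Hub-C
(-9.7, -3.1) — d² to each: Hub-A:52.1, Hub-B:148.69, Hub-C:151.88, Hub-D:0.52 → nearest is Hub-D
(6.1, -9) — d² to each: Hub-A:561.85, Hub-B:174.5, Hub-C:48.85, Hub-D:261.29 → nearest is Hub-C
(-9.9, -5.2) — d² to each: Hub-A:75.01, Hub-B:183.38, Hub-C:125.57, Hub-D:3.53 → nearest is Hub-D
1 of the 6 points has Hub-A as nearest.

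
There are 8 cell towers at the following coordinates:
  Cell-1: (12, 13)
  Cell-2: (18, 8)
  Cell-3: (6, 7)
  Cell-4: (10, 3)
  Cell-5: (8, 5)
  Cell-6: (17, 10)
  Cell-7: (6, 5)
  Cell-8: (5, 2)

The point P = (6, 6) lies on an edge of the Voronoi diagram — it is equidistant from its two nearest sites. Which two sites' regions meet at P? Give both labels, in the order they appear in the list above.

Squared distances from P to each site:
d²(P, Cell-1) = (6−12)² + (6−13)² = 36 + 49 = 85
d²(P, Cell-2) = (6−18)² + (6−8)² = 144 + 4 = 148
d²(P, Cell-3) = (6−6)² + (6−7)² = 0 + 1 = 1
d²(P, Cell-4) = (6−10)² + (6−3)² = 16 + 9 = 25
d²(P, Cell-5) = (6−8)² + (6−5)² = 4 + 1 = 5
d²(P, Cell-6) = (6−17)² + (6−10)² = 121 + 16 = 137
d²(P, Cell-7) = (6−6)² + (6−5)² = 0 + 1 = 1
d²(P, Cell-8) = (6−5)² + (6−2)² = 1 + 16 = 17
P is equidistant from Cell-3 and Cell-7 (both at squared distance 1), and every other site is strictly farther — so P lies on the Cell-3–Cell-7 Voronoi edge.

Cell-3 and Cell-7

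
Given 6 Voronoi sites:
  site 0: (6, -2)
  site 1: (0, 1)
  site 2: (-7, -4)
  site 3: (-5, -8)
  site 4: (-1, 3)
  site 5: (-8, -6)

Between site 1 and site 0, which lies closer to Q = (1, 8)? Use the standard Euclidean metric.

Compare squared distances:
d²(Q, site 1) = (1−0)² + (8−1)² = 1 + 49 = 50
d²(Q, site 0) = (1−6)² + (8−(-2))² = 25 + 100 = 125
50 < 125, so site 1 is closer.

site 1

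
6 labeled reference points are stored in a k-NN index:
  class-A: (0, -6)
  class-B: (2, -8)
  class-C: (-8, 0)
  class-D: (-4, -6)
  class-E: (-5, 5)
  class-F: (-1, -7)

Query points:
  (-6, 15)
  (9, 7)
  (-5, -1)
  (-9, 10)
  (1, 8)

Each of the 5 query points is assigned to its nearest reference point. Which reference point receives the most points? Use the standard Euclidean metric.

(-6, 15) — d² to each: class-A:477, class-B:593, class-C:229, class-D:445, class-E:101, class-F:509 → nearest is class-E
(9, 7) — d² to each: class-A:250, class-B:274, class-C:338, class-D:338, class-E:200, class-F:296 → nearest is class-E
(-5, -1) — d² to each: class-A:50, class-B:98, class-C:10, class-D:26, class-E:36, class-F:52 → nearest is class-C
(-9, 10) — d² to each: class-A:337, class-B:445, class-C:101, class-D:281, class-E:41, class-F:353 → nearest is class-E
(1, 8) — d² to each: class-A:197, class-B:257, class-C:145, class-D:221, class-E:45, class-F:229 → nearest is class-E
Tally — class-C:1, class-E:4. class-E captures the most (4).

class-E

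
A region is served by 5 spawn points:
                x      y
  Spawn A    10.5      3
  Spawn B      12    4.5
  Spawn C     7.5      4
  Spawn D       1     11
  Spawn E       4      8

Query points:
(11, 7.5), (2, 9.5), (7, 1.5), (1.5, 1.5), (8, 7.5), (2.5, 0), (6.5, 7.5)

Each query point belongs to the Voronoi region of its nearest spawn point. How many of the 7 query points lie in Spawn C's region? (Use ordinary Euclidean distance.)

4

(11, 7.5) — d² to each: Spawn A:20.5, Spawn B:10, Spawn C:24.5, Spawn D:112.25, Spawn E:49.25 → nearest is Spawn B
(2, 9.5) — d² to each: Spawn A:114.5, Spawn B:125, Spawn C:60.5, Spawn D:3.25, Spawn E:6.25 → nearest is Spawn D
(7, 1.5) — d² to each: Spawn A:14.5, Spawn B:34, Spawn C:6.5, Spawn D:126.25, Spawn E:51.25 → nearest is Spawn C
(1.5, 1.5) — d² to each: Spawn A:83.25, Spawn B:119.25, Spawn C:42.25, Spawn D:90.5, Spawn E:48.5 → nearest is Spawn C
(8, 7.5) — d² to each: Spawn A:26.5, Spawn B:25, Spawn C:12.5, Spawn D:61.25, Spawn E:16.25 → nearest is Spawn C
(2.5, 0) — d² to each: Spawn A:73, Spawn B:110.5, Spawn C:41, Spawn D:123.25, Spawn E:66.25 → nearest is Spawn C
(6.5, 7.5) — d² to each: Spawn A:36.25, Spawn B:39.25, Spawn C:13.25, Spawn D:42.5, Spawn E:6.5 → nearest is Spawn E
4 of the 7 points have Spawn C as nearest.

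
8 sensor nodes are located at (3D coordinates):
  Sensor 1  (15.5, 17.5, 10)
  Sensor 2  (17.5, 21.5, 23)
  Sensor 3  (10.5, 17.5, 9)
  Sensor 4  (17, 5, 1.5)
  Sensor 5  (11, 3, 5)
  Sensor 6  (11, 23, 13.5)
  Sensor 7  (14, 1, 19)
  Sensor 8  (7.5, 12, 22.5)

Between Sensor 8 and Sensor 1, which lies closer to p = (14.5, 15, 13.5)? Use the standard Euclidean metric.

Compare squared distances:
d²(p, Sensor 8) = (14.5−7.5)² + (15−12)² + (13.5−22.5)² = 49 + 9 + 81 = 139
d²(p, Sensor 1) = (14.5−15.5)² + (15−17.5)² + (13.5−10)² = 1 + 6.25 + 12.25 = 19.5
139 > 19.5, so Sensor 1 is closer.

Sensor 1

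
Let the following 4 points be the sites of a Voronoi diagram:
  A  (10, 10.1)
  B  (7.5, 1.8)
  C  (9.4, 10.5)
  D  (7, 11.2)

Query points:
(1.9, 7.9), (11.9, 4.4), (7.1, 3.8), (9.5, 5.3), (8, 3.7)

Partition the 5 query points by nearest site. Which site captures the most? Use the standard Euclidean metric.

B

(1.9, 7.9) — d² to each: A:70.45, B:68.57, C:63.01, D:36.9 → nearest is D
(11.9, 4.4) — d² to each: A:36.1, B:26.12, C:43.46, D:70.25 → nearest is B
(7.1, 3.8) — d² to each: A:48.1, B:4.16, C:50.18, D:54.77 → nearest is B
(9.5, 5.3) — d² to each: A:23.29, B:16.25, C:27.05, D:41.06 → nearest is B
(8, 3.7) — d² to each: A:44.96, B:3.86, C:48.2, D:57.25 → nearest is B
Tally — B:4, D:1. B captures the most (4).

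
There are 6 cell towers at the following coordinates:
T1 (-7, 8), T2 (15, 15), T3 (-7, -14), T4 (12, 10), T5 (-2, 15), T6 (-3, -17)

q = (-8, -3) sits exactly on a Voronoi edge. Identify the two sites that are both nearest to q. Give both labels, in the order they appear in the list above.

Squared distances from q to each site:
|qT1|² = (-8−(-7))² + (-3−8)² = 1 + 121 = 122
|qT2|² = (-8−15)² + (-3−15)² = 529 + 324 = 853
|qT3|² = (-8−(-7))² + (-3−(-14))² = 1 + 121 = 122
|qT4|² = (-8−12)² + (-3−10)² = 400 + 169 = 569
|qT5|² = (-8−(-2))² + (-3−15)² = 36 + 324 = 360
|qT6|² = (-8−(-3))² + (-3−(-17))² = 25 + 196 = 221
q is equidistant from T1 and T3 (both at squared distance 122), and every other site is strictly farther — so q lies on the T1–T3 Voronoi edge.

T1 and T3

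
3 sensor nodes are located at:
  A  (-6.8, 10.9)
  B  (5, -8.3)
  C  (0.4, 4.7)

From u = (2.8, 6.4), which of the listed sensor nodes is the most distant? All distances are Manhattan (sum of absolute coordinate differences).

B

d(u,A) = |2.8−(-6.8)| + |6.4−10.9| = 9.6 + 4.5 = 14.1
d(u,B) = |2.8−5| + |6.4−(-8.3)| = 2.2 + 14.7 = 16.9
d(u,C) = |2.8−0.4| + |6.4−4.7| = 2.4 + 1.7 = 4.1
The largest is to B.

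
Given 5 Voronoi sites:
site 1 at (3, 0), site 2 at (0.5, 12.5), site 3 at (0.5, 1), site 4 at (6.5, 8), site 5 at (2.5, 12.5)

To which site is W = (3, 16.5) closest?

Compare squared distances (the ordering matches that of the actual distances):
d²(W, site 1) = (3−3)² + (16.5−0)² = 0 + 272.25 = 272.25
d²(W, site 2) = (3−0.5)² + (16.5−12.5)² = 6.25 + 16 = 22.25
d²(W, site 3) = (3−0.5)² + (16.5−1)² = 6.25 + 240.25 = 246.5
d²(W, site 4) = (3−6.5)² + (16.5−8)² = 12.25 + 72.25 = 84.5
d²(W, site 5) = (3−2.5)² + (16.5−12.5)² = 0.25 + 16 = 16.25
The smallest is to site 5, so W lies in the Voronoi region of site 5.

site 5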